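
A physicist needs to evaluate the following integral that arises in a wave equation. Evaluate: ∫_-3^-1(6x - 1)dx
Step 1: Find antiderivative F(x) = 3x^2 - x
Step 2: F(-1) - F(-3) = 4 - (30) = -26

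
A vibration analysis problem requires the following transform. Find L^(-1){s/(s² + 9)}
L^(-1){s/(s² + w²)}=cos(wt)
Here w=3

Answer: cos(3t)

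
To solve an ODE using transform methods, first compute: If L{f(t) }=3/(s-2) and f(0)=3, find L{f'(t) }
L{f'(t)}=s·F(s) - f(0)=3s/(s-2) - 3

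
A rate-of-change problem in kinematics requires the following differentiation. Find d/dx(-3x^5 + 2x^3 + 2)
Power rule: d/dx(ax^n) = n·a·x^(n-1)
Term by term: -15·x^4 + 6·x^2

Answer: -15x^4 + 6x^2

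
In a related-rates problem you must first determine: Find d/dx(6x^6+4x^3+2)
Power rule: d/dx(ax^n) = n·a·x^(n-1)
Term by term: 36·x^5+12·x^2

Answer: 36x^5+12x^2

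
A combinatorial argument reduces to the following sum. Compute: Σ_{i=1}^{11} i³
Using formula: Σ i^3 = [n(n+1)/2]² = [11·12/2]² = 4356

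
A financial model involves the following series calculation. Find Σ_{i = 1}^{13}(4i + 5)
=4·Σ i + 5·13=4·91 + 65=429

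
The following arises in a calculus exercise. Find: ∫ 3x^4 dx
Using power rule: ∫ 3x^4 dx = 3/5 x^5 + C = (3/5)x^5 + C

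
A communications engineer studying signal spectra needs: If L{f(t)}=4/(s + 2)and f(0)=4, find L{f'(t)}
L{f'(t)}=s·F(s) - f(0)=4s/(s+2)-4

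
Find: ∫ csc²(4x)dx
Since d/dx[-cot(4x)] = 4csc²(4x), integral = -cot(4x)/4+C

Answer: (-1/4)cot(4x)+C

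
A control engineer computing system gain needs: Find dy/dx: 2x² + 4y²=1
Differentiate: 4x+8y·(dy/dx) = 0
dy/dx = -4x/(8y) = -(1/2)·(x/y)

Answer: dy/dx = -(1/2)·(x/y)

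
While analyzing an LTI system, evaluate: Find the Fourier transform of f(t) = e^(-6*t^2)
The Fourier transform of a Gaussian e^(-a*t^2) is sqrt(pi/a)*e^(-omega^2/(4a)).
With a = 6: F(omega) = sqrt(pi/6)*e^(-omega^2/24)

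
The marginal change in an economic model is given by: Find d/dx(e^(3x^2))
Chain rule: d/dx[e^u]=e^u · u' where u=3x^2
u'=6x

Answer: 6x·e^(3x^2)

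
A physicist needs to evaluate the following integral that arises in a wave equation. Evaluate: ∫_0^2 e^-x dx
Antiderivative: -e^-x
Evaluate: -(e^-2 - 1)

Answer: (e^-2 - 1)/(-1)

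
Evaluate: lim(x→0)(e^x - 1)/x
L'Hôpital (0/0): lim e^x/1 = 1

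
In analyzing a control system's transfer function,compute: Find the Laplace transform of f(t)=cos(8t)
L{cos(wt)}=s/(s²+w²)
L{cos(8t)}=s/(s²+64)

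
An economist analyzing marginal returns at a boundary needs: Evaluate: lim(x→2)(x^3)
Polynomial is continuous, so substitute x = 2:
1·2^3 = 8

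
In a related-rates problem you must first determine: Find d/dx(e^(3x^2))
Chain rule: d/dx[e^u]=e^u · u' where u=3x^2
u'=6x

Answer: 6x·e^(3x^2)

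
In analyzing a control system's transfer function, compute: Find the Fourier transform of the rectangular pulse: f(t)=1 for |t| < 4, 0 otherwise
F(omega) = integral from -4 to 4 of e^(-j*omega*t) dt
= 2*sin(4*omega)/omega = 8*sinc(4*omega/pi)

Answer: 2*sin(4*omega)/omega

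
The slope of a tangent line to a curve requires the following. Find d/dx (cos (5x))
Chain rule: d/dx[cos(u)] = -sin(u)·u' where u = 5x
u' = 5

Answer: -5·sin(5x)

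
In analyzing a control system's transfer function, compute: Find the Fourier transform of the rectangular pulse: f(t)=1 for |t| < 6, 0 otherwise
F(omega) = integral from -6 to 6 of e^(-j*omega*t) dt
= 2*sin(6*omega)/omega = 12*sinc(6*omega/pi)

Answer: 2*sin(6*omega)/omega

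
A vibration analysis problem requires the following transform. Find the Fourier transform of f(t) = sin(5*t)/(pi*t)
sin(W * t)/(pi * t) = (W/pi) * sinc(W * t/pi) is the impulse response of the ideal low-pass filter with cutoff W (here W = 5).
Its Fourier transform is a rectangular function:
F(omega) = 1 for |omega| < 5, 0 otherwise

Answer: rect(omega/10) [i.e., 1 for |omega| < 5, 0 otherwise]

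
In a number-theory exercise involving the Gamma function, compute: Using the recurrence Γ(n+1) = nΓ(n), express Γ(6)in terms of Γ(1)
Γ(6) = 5Γ(5) = 5·4Γ(4) = ... = 5!·Γ(1) = 120·Γ(1)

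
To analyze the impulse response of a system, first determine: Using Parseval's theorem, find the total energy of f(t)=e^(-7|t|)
Parseval's theorem: E=integral |f(t)|^2 dt=(1/2pi) integral |F(omega)|^2 domega
E=integral_{-inf}^{inf} e^(-14|t|) dt=2*integral_0^inf e^(-14t) dt=2/(2*7)=1/7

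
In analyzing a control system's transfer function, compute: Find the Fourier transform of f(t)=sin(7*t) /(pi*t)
sin(W*t)/(pi*t) = (W/pi)*sinc(W*t/pi) is the impulse response of the ideal low-pass filter with cutoff W (here W = 7).
Its Fourier transform is a rectangular function:
F(omega) = 1 for |omega| < 7, 0 otherwise

Answer: rect(omega/14) [i.e., 1 for |omega| < 7, 0 otherwise]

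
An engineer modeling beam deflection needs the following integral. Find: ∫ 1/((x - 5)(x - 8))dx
Partial fractions: 1/((x-5)(x-8))=A/(x-5) + B/(x-8)
A=-1/3, B=1/3
∫ [-1/3· 1/(x-5) + 1/3· 1/(x-8)] dx
=(1/3)[ln|x-8| - ln|x-5|] + C

Answer: (1/3)·ln|(x-8)/(x-5)| + C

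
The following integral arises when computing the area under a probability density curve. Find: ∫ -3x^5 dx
Using power rule: ∫ -3x^5 dx=-3/6 x^6 + C=(-1/2)x^6 + C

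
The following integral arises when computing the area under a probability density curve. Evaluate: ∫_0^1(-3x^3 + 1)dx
Step 1: Find antiderivative F(x) = (-3/4)x^4+x
Step 2: F(1) - F(0) = 1/4 - (0) = 1/4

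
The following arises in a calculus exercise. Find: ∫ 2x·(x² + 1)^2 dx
Let u = x²+1, du = 2x dx
∫ u^2 du = u^3/3+C

Answer: (x²+1)^3/3+C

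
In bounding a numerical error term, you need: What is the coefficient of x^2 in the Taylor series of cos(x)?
cos(x) = Σ (-1)^k x^(2k)/(2k)!
For x^2: (-1)^1/2! = -1/2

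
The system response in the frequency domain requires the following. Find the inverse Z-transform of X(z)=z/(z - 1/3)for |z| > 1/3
Standard pair: z/(z-a) <-> a^n * u[n] for causal signals
With a=1/3: x[n]=(1/3)^n * u[n]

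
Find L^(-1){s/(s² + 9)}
L^(-1){s/(s²+w²)} = cos(wt)
Here w = 3

Answer: cos(3t)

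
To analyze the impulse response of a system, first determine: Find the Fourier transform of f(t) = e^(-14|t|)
Using the standard pair: F{e^(-a|t|)} = 2a/(a^2+omega^2)
With a = 14: F(omega) = 28/(196+omega^2)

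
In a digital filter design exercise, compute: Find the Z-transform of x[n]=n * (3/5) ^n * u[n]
Using the property Z{n*a^n*u[n]} = az/(z-a)^2
With a = 3/5: X(z) = (3/5)z/(z - 3/5)^2, |z| > 3/5

Answer: (3/5)z/(z - 3/5)^2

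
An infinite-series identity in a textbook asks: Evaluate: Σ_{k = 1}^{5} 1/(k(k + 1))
Partial fractions: 1/(k(k+1))=1/k - 1/(k+1)
Telescoping sum: 1(1-1/6)=1·5/6

Answer: 5/6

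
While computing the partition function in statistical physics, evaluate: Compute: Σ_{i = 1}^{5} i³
Using formula: Σ i^3 = [n(n+1)/2]² = [5·6/2]² = 225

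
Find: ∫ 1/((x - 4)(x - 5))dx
Partial fractions: 1/((x-4)(x-5)) = A/(x-4)+B/(x-5)
A = -1, B = 1
∫ [-1· 1/(x-4)+1· 1/(x-5)] dx
= (1)[ln|x-5| - ln|x-4|]+C

Answer: ln|(x-5)/(x-4)|+C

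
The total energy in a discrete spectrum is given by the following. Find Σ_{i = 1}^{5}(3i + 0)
=3·Σ i + 0·5=3·15 + 0=45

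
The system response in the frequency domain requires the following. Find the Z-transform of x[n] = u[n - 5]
Using the time-shift property: Z{u[n-5]}=z^(-5) * z/(z-1)
=z^(-4)/(z-1)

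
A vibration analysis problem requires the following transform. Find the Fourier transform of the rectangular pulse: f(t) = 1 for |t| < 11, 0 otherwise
F(omega)=integral from -11 to 11 of e^(-j*omega*t) dt
=2*sin(11*omega)/omega=22*sinc(11*omega/pi)

Answer: 2*sin(11*omega)/omega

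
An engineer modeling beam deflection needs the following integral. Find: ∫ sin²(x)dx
Using identity sin²(u)=(1 - cos(2u))/2:
∫ (1 - cos(2x))/2 dx=x/2 - sin(2x)/4 + C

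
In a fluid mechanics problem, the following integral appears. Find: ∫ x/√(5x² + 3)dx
Let u=5x² + 3, du=10x dx
∫ (1/10)·u^(-1/2) du=√u/5 + C

Answer: √(5x² + 3)/5 + C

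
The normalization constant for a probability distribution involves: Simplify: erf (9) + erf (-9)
erf is odd: erf(-9) = -erf(9)
erf(9)+erf(-9) = erf(9) - erf(9) = 0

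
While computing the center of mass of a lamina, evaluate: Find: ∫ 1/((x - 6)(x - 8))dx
Partial fractions: 1/((x-6)(x-8))=A/(x-6)+B/(x-8)
A=-1/2, B=1/2
∫ [-1/2· 1/(x-6)+1/2· 1/(x-8)] dx
=(1/2)[ln|x-8| - ln|x-6|]+C

Answer: (1/2)·ln|(x-8)/(x-6)|+C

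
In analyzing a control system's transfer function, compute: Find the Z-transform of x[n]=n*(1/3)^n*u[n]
Using the property Z{n * a^n * u[n]} = az/(z-a)^2
With a = 1/3: X(z) = (1/3)z/(z - 1/3)^2, |z| > 1/3

Answer: (1/3)z/(z - 1/3)^2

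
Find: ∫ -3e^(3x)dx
Since d/dx[e^(3x)] = 3e^(3x), we get -1 e^(3x)+C

Answer: -e^(3x)+C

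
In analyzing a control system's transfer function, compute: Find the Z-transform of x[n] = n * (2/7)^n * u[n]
Using the property Z{n*a^n*u[n]} = az/(z-a)^2
With a = 2/7: X(z) = (2/7)z/(z - 2/7)^2, |z| > 2/7

Answer: (2/7)z/(z - 2/7)^2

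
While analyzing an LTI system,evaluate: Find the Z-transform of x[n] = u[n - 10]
Using the time-shift property: Z{u[n-10]}=z^(-10) * z/(z-1)
=z^(-9)/(z-1)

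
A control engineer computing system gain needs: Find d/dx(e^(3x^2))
Chain rule: d/dx[e^u] = e^u · u' where u = 3x^2
u' = 6x

Answer: 6x·e^(3x^2)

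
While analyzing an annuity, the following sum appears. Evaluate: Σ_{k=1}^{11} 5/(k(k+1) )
Partial fractions: 5/(k(k + 1))=5/k - 5/(k + 1)
Telescoping sum: 5(1 - 1/12)=5·11/12

Answer: 55/12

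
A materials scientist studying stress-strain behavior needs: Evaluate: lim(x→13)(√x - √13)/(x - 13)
Multiply by conjugate (√x+√13)/(√x+√13):
= (x - 13)/((x - 13)(√x+√13)) = 1/(√x+√13)
As x → 13: 1/(2√13)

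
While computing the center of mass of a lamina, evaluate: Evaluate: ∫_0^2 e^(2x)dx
Antiderivative: (1/2)e^(2x)
Evaluate: (1/2)(e^4 - 1)

Answer: (e^4 - 1)/2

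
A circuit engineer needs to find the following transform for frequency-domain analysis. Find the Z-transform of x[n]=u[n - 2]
Using the time-shift property: Z{u[n-2]}=z^(-2) * z/(z-1)
=z^(-1)/(z-1)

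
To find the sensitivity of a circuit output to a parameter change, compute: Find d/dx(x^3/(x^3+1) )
Quotient rule: (f/g)' = (f'g - fg')/g²
f = x^3, f' = 3x^2
g = x^3 + 1, g' = 3x^2

Answer: (3x^2·(x^3 + 1) - 3x^5)/(x^3 + 1)²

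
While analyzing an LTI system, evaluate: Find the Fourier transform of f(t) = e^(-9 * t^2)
The Fourier transform of a Gaussian e^(-a*t^2) is sqrt(pi/a)*e^(-omega^2/(4a)).
With a=9: F(omega)=sqrt(pi)/3*e^(-omega^2/36)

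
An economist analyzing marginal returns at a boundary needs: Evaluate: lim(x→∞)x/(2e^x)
Apply L'Hôpital 1 times (∞/∞ each time):
Eventually get 1!/(2e^x) → 0

Answer: 0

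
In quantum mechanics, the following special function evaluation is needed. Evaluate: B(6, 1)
B(x,y) = Γ(x)Γ(y)/Γ(x + y) = (x-1)!(y-1)!/(x + y-1)!
B(6,1) = 5!·0!/6! = 1/6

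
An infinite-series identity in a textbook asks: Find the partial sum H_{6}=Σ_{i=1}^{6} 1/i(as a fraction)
H_6=1 + 1/2 + 1/3 + ... + 1/6
=49/20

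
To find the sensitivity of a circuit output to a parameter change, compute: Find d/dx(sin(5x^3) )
Chain rule: d/dx[sin(u)]=cos(u)·u' where u=5x^3
u'=15x^2

Answer: 15x^2·cos(5x^3)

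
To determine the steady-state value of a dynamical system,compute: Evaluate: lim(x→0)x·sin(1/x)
Squeeze theorem: -|x| ≤ x·sin(1/x) ≤ |x|
Since x → 0 as x → 0, by squeeze theorem the limit is 0

Answer: 0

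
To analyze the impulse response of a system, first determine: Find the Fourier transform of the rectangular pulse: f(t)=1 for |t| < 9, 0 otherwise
F(omega)=integral from -9 to 9 of e^(-j*omega*t) dt
=2*sin(9*omega)/omega=18*sinc(9*omega/pi)

Answer: 2*sin(9*omega)/omega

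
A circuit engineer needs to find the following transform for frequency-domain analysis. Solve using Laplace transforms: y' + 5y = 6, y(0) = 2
Take L of both sides: sY(s) - 2 + 5Y(s) = 6/s
Y(s)(s + 5) = 6/s + 2
Y(s) = 6/(s(s + 5)) + 2/(s + 5)
Partial fractions: 6/(s(s + 5)) = (6/5)/s - (6/5)/(s + 5)
So Y(s) = (6/5)/s + (4/5)/(s + 5)
Inverse transform (L^(-1){1/s} = 1, L^(-1){1/(s + 5)} = e^(-5t)):

Answer: y(t) = 6/5 + (4/5)·e^(-5t)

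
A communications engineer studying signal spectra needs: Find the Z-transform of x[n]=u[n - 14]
Using the time-shift property: Z{u[n-14]}=z^(-14) * z/(z-1)
=z^(-13)/(z-1)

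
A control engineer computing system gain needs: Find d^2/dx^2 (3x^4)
Apply power rule 2 times:
d^1: 12x^3
d^2: 36x^2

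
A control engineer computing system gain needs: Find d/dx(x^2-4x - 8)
Power rule: d/dx(ax^n)=n·a·x^(n-1)
Term by term: 2·x - 4

Answer: 2x - 4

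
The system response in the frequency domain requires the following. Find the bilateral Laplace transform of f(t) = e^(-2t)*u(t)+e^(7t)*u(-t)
For e^(-2t) * u(t): L=1/(s + 2), Re(s) > -2
For e^(7t) * u(-t): L=-1/(s-7), Re(s) < 7
Combined: F(s)=1/(s + 2) - 1/(s-7), -2 < Re(s) < 7

Answer: 1/(s + 2) - 1/(s-7), ROC: -2 < Re(s) < 7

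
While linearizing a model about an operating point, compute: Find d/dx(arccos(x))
d/dx[arccos(u)] = -u'/√(1-u²), u = x, u' = 1

Answer: -1/√(1-x²)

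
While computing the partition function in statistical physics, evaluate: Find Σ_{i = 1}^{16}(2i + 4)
= 2·Σ i + 4·16 = 2·136 + 64 = 336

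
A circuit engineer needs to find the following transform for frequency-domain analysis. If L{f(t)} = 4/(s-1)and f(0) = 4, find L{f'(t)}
L{f'(t)}=s·F(s) - f(0)=4s/(s-1)-4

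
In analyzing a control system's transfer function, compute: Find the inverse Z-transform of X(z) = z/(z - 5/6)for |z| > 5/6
Standard pair: z/(z-a) <-> a^n*u[n] for causal signals
With a=5/6: x[n]=(5/6)^n*u[n]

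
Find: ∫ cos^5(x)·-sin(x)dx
Let u = cos(x), du = -sin(x) dx
∫ u^5 du = u^6/6 + C

Answer: cos^6(x)/6 + C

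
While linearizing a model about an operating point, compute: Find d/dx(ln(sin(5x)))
Chain rule: d/dx[ln(u)]=u'/u where u=sin(5x)
u'=5cos(5x)

Answer: (5cos(5x))/(sin(5x))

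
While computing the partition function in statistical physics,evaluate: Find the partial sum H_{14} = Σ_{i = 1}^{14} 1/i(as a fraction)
H_14=1+1/2+1/3+...+1/14
=1171733/360360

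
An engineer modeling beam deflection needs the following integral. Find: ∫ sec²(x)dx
Since d/dx[tan(x)] = sec²(x), integral = tan(x)+C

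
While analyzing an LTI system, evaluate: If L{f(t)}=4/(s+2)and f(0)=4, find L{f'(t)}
L{f'(t)}=s·F(s) - f(0)=4s/(s + 2) - 4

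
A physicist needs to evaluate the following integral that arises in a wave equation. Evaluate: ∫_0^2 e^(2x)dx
Antiderivative: (1/2)e^(2x)
Evaluate: (1/2)(e^4-1)

Answer: (e^4-1)/2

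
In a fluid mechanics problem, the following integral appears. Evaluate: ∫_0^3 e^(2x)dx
Antiderivative: (1/2)e^(2x)
Evaluate: (1/2)(e^6-1)

Answer: (e^6-1)/2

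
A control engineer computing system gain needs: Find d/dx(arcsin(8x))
d/dx[arcsin(u)]=u'/√(1-u²), u=8x, u'=8

Answer: 8/√(1-64x²)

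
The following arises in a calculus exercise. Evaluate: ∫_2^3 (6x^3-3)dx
Step 1: Find antiderivative F(x)=(3/2)x^4 - 3x
Step 2: F(3) - F(2)=225/2 - (18)=189/2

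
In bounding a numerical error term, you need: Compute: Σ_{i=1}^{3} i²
Using formula: Σ i^2=n(n + 1)(2n + 1)/6=3·4·7/6=14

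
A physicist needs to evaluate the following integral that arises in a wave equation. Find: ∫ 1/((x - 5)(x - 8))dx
Partial fractions: 1/((x-5)(x-8)) = A/(x-5) + B/(x-8)
A = -1/3, B = 1/3
∫ [-1/3· 1/(x-5) + 1/3· 1/(x-8)] dx
= (1/3)[ln|x-8| - ln|x-5|] + C

Answer: (1/3)·ln|(x-8)/(x-5)| + C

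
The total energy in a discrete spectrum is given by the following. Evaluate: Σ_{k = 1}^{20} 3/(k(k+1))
Partial fractions: 3/(k(k+1))=3/k - 3/(k+1)
Telescoping sum: 3(1-1/21)=3·20/21

Answer: 20/7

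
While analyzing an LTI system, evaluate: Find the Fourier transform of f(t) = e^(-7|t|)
Using the standard pair: F{e^(-a|t|)} = 2a/(a^2+omega^2)
With a = 7: F(omega) = 14/(49+omega^2)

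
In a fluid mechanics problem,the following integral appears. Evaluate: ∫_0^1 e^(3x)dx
Antiderivative: (1/3)e^(3x)
Evaluate: (1/3)(e^3 - 1)

Answer: (e^3 - 1)/3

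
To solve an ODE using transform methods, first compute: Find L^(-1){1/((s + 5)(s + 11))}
Partial fractions: 1/((s + 5)(s + 11)) = A/(s + 5) + B/(s + 11)
Cover-up: A = 1/(s + 11)|_{s = -5} = 1/6; B = 1/(s + 5)|_{s = -11} = -1/6
L^(-1) = (1/6)e^(-5t) - (1/6)e^(-11t)

Answer: (1/6)(e^(-5t) - e^(-11t))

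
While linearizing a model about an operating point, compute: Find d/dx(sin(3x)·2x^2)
Product rule: (fg)' = f'g+fg'
f = sin(3x), f' = 3·cos(3x)
g = 2x^2, g' = 4x

Answer: 6·cos(3x)·x^2+4·sin(3x)·x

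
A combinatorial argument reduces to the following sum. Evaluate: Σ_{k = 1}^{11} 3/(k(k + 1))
Partial fractions: 3/(k(k+1)) = 3/k - 3/(k+1)
Telescoping sum: 3(1-1/12) = 3·11/12

Answer: 11/4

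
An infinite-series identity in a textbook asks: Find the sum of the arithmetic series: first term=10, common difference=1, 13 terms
Last term: a_n = 10 + (13 - 1)·1 = 22
Sum = n(a_1 + a_n)/2 = 13(10 + 22)/2 = 208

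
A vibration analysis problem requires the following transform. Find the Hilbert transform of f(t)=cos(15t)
The Hilbert transform shifts each frequency component by -pi/2.
H{cos(wt)} = sin(wt)
With w = 15: H{cos(15t)} = sin(15t)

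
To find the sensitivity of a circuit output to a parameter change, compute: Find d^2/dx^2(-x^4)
Apply power rule 2 times:
d^1: -4x^3
d^2: -12x^2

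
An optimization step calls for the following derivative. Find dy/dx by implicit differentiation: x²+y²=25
Differentiate both sides: 2x + 2y·(dy/dx)=0
Solve: dy/dx=-2x/(2y)=-x/y

Answer: dy/dx=-x/y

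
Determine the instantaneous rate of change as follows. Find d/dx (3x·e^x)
Product rule: (fg)' = f'g+fg'
f = 3x, f' = 3
g = e^x, g' = e^x

Answer: 3·e^x+3x·e^x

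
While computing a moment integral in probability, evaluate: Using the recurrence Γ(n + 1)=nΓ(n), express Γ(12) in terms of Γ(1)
Γ(12)=11Γ(11)=11·10Γ(10)=...=11!·Γ(1)=39916800·Γ(1)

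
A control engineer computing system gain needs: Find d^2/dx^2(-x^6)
Apply power rule 2 times:
d^1: -6x^5
d^2: -30x^4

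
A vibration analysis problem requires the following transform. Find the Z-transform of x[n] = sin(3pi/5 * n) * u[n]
Z{sin(w0 * n) * u[n]}=z * sin(w0)/(z^2-2z * cos(w0)+1)
With w0=3pi/5: X(z)=z * sin(3pi/5)/(z^2-2z * cos(3pi/5)+1)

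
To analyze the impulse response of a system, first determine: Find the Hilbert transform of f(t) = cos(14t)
The Hilbert transform shifts each frequency component by -pi/2.
H{cos(wt)}=sin(wt)
With w=14: H{cos(14t)}=sin(14t)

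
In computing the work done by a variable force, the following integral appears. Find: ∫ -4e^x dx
Since d/dx[e^x]=+ e^x, we get -4e^x + C

Answer: -4e^x + C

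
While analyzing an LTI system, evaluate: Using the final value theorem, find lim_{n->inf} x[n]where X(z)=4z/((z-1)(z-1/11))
Final value theorem: lim x[n] = lim_{z->1} (z-1)*X(z)
(z-1)*X(z) = 4z/(z-1/11)
As z->1: 4/(1 - 1/11) = 4/(10/11) = 22/5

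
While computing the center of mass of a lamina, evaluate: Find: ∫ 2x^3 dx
Using power rule: ∫ 2x^3 dx = 2/4 x^4+C = (1/2)x^4+C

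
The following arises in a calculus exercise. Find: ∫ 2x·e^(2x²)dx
Let u = 2x², du = 4x dx
∫ (1/2)e^u du = e^u/2 + C

Answer: e^(2x²)/2 + C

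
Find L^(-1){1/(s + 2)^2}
L^(-1){1/(s-a)^n}=t^(n-1)·e^(at)/(n-1)!
Here a=-2, n=2: t^1·e^(-2t)/1

Answer: t·e^(-2t)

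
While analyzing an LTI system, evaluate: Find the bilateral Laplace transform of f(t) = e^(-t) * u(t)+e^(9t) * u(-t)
For e^(-t)*u(t): L = 1/(s + 1), Re(s) > -1
For e^(9t)*u(-t): L = -1/(s-9), Re(s) < 9
Combined: F(s) = 1/(s + 1) - 1/(s-9), -1 < Re(s) < 9

Answer: 1/(s + 1) - 1/(s-9), ROC: -1 < Re(s) < 9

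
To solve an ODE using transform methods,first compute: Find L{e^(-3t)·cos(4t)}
First shifting: L{e^(at)f(t)} = F(s-a)
L{cos(4t)} = s/(s²+16)
Shift: (s+3)/((s+3)²+16)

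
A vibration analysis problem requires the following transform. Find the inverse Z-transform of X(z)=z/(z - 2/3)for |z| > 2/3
Standard pair: z/(z-a) <-> a^n * u[n] for causal signals
With a=2/3: x[n]=(2/3)^n * u[n]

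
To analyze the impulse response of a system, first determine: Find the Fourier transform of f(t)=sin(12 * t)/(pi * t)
sin(W * t)/(pi * t) = (W/pi) * sinc(W * t/pi) is the impulse response of the ideal low-pass filter with cutoff W (here W = 12).
Its Fourier transform is a rectangular function:
F(omega) = 1 for |omega| < 12, 0 otherwise

Answer: rect(omega/24) [i.e., 1 for |omega| < 12, 0 otherwise]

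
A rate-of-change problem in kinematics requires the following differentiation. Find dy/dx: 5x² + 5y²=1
Differentiate: 10x + 10y·(dy/dx)=0
dy/dx=-10x/(10y)=-1·(x/y)

Answer: dy/dx=-1·(x/y)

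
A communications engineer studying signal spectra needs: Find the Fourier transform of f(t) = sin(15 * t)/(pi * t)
sin(W*t)/(pi*t) = (W/pi)*sinc(W*t/pi) is the impulse response of the ideal low-pass filter with cutoff W (here W = 15).
Its Fourier transform is a rectangular function:
F(omega) = 1 for |omega| < 15, 0 otherwise

Answer: rect(omega/30) [i.e., 1 for |omega| < 15, 0 otherwise]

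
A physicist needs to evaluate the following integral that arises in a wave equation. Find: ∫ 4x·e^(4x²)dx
Let u = 4x², du = 8x dx
∫ (1/2)e^u du = e^u/2+C

Answer: e^(4x²)/2+C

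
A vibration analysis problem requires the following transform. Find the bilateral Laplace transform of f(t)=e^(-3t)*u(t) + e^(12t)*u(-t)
For e^(-3t)*u(t): L=1/(s+3), Re(s) > -3
For e^(12t)*u(-t): L=-1/(s-12), Re(s) < 12
Combined: F(s)=1/(s+3)-1/(s-12), -3 < Re(s) < 12

Answer: 1/(s+3)-1/(s-12), ROC: -3 < Re(s) < 12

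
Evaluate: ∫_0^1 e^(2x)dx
Antiderivative: (1/2)e^(2x)
Evaluate: (1/2)(e^2 - 1)

Answer: (e^2 - 1)/2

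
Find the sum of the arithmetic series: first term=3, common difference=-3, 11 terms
Last term: a_n=3 + (11 - 1)·-3=-27
Sum=n(a_1 + a_n)/2=11(3 + (-27))/2=-132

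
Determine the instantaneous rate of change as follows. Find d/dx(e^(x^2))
Chain rule: d/dx[e^u]=e^u · u' where u=x^2
u'=2x

Answer: 2x·e^(x^2)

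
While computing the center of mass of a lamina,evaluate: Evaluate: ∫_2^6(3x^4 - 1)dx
Step 1: Find antiderivative F(x)=(3/5)x^5 - x
Step 2: F(6) - F(2)=23298/5 - (86/5)=23212/5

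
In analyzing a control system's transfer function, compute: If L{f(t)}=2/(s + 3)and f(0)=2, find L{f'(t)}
L{f'(t)}=s·F(s) - f(0)=2s/(s+3)-2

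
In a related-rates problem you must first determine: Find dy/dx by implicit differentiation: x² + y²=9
Differentiate both sides: 2x+2y·(dy/dx) = 0
Solve: dy/dx = -2x/(2y) = -x/y

Answer: dy/dx = -x/y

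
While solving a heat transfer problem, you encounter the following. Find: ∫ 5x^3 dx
Using power rule: ∫ 5x^3 dx=5/4 x^4+C=(5/4)x^4+C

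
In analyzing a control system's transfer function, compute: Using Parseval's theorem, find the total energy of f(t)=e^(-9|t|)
Parseval's theorem: E=integral |f(t)|^2 dt=(1/2pi) integral |F(omega)|^2 domega
E=integral_{-inf}^{inf} e^(-18|t|) dt=2*integral_0^inf e^(-18t) dt=2/(2*9)=1/9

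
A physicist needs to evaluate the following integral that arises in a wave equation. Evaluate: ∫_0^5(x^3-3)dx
Step 1: Find antiderivative F(x)=(1/4)x^4 - 3x
Step 2: F(5) - F(0)=565/4 - (0)=565/4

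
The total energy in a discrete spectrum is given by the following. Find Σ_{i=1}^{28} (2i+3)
= 2·Σ i + 3·28 = 2·406 + 84 = 896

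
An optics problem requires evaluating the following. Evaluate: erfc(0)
erfc(x) = 1 - erf(x); erfc(0) = 1 - erf(0) = 1 - 0 = 1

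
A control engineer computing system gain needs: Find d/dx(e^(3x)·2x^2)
Product rule: (fg)' = f'g+fg'
f = e^(3x), f' = 3·e^(3x)
g = 2x^2, g' = 4x

Answer: 6·e^(3x)·x^2+4·e^(3x)·x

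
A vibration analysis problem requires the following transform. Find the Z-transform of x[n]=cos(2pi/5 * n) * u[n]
Z{cos(w0*n)*u[n]} = z(z - cos(w0))/(z^2 - 2z*cos(w0) + 1)
With w0 = 2pi/5: X(z) = z(z - cos(2pi/5))/(z^2 - 2z*cos(2pi/5) + 1)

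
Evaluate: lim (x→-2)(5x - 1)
Polynomial is continuous, so substitute x=-2:
5·(-2) - 1=-11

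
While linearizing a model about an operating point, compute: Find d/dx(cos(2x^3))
Chain rule: d/dx[cos(u)] = -sin(u)·u' where u = 2x^3
u' = 6x^2

Answer: -6x^2·sin(2x^3)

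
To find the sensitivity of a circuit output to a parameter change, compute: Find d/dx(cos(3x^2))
Chain rule: d/dx[cos(u)] = -sin(u)·u' where u = 3x^2
u' = 6x

Answer: -6x·sin(3x^2)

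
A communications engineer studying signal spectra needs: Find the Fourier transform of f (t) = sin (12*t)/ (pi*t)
sin(W*t)/(pi*t)=(W/pi)*sinc(W*t/pi) is the impulse response of the ideal low-pass filter with cutoff W (here W=12).
Its Fourier transform is a rectangular function:
F(omega)=1 for |omega| < 12, 0 otherwise

Answer: rect(omega/24) [i.e., 1 for |omega| < 12, 0 otherwise]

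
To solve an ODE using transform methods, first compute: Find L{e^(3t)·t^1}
First shifting: L{e^(at)f(t)} = F(s-a)
L{t^1} = 1/s^2
Shift s → s-3: 1/(s-3)^2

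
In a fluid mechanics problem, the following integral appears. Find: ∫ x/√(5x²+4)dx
Let u=5x²+4, du=10x dx
∫ (1/10)·u^(-1/2) du=√u/5+C

Answer: √(5x²+4)/5+C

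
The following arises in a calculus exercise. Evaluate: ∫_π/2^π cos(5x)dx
Antiderivative: sin(5x)/5
Evaluate at bounds: [sin(5·π)/5] - [sin(5·π/2)/5]
= ((0) - (1))/5 = -1/5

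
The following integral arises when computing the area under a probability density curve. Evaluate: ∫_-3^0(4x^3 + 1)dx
Step 1: Find antiderivative F(x)=x^4+x
Step 2: F(0) - F(-3)=0 - (78)=-78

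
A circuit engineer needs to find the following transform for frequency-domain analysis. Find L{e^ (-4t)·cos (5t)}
First shifting: L{e^(at)f(t)} = F(s-a)
L{cos(5t)} = s/(s²+25)
Shift: (s+4)/((s+4)²+25)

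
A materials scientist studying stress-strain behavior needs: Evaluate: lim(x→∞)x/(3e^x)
Apply L'Hôpital 1 times (∞/∞ each time):
Eventually get 1!/(3e^x) → 0

Answer: 0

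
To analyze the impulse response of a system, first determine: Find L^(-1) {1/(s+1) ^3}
L^(-1){1/(s-a)^n} = t^(n-1)·e^(at)/(n-1)!
Here a = -1, n = 3: t^2·e^(-t)/2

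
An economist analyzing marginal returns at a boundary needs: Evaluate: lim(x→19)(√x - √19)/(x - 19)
Multiply by conjugate (√x+√19)/(√x+√19):
= (x - 19)/((x - 19)(√x+√19)) = 1/(√x+√19)
As x → 19: 1/(2√19)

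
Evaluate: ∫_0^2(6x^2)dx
Step 1: Find antiderivative F(x)=2x^3
Step 2: F(2) - F(0)=16 - (0)=16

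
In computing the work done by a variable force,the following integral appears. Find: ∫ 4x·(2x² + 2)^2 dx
Let u=2x² + 2, du=4x dx
∫ u^2 du=u^3/3 + C

Answer: (2x² + 2)^3/3 + C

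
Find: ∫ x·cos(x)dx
By parts: u=x, dv=cos(x) dx
du=dx, v=sin(x)
=x·sin(x)+cos(x)+C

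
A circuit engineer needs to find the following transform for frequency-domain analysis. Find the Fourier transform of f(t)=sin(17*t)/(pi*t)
sin(W*t)/(pi*t)=(W/pi)*sinc(W*t/pi) is the impulse response of the ideal low-pass filter with cutoff W (here W=17).
Its Fourier transform is a rectangular function:
F(omega)=1 for |omega| < 17, 0 otherwise

Answer: rect(omega/34) [i.e., 1 for |omega| < 17, 0 otherwise]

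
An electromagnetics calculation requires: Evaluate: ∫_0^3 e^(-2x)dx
Antiderivative: (1/(-2))e^(-2x)
Evaluate: (1/(-2))(e^-6 - 1)

Answer: (e^-6 - 1)/(-2)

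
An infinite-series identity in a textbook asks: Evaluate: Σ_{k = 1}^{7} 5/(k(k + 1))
Partial fractions: 5/(k(k + 1))=5/k - 5/(k + 1)
Telescoping sum: 5(1 - 1/8)=5·7/8

Answer: 35/8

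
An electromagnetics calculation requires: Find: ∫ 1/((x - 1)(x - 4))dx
Partial fractions: 1/((x-1)(x-4)) = A/(x-1) + B/(x-4)
A = -1/3, B = 1/3
∫ [-1/3· 1/(x-1) + 1/3· 1/(x-4)] dx
= (1/3)[ln|x-4| - ln|x-1|] + C

Answer: (1/3)·ln|(x-4)/(x-1)| + C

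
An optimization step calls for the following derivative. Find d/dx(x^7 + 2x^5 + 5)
Power rule: d/dx(ax^n)=n·a·x^(n-1)
Term by term: 7·x^6+10·x^4

Answer: 7x^6+10x^4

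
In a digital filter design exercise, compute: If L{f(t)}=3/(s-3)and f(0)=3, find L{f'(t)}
L{f'(t)} = s·F(s) - f(0) = 3s/(s-3) - 3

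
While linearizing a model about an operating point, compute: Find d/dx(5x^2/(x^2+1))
Quotient rule: (f/g)' = (f'g - fg')/g²
f = 5x^2, f' = 10x
g = x^2 + 1, g' = 2x

Answer: (10x·(x^2 + 1) - 10x^3)/(x^2 + 1)²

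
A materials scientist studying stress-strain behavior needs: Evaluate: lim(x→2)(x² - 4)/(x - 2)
Factor: (x² - 4)=(x-2)(x + 2)
Cancel (x-2): lim(x→2) (x + 2)=4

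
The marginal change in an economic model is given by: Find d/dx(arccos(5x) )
d/dx[arccos(u)] = -u'/√(1-u²), u = 5x, u' = 5

Answer: -5/√(1-25x²)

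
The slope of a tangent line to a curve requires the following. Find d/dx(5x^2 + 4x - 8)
Power rule: d/dx(ax^n) = n·a·x^(n-1)
Term by term: 10·x+4

Answer: 10x+4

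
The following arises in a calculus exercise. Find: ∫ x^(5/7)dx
Power rule: ∫ x^(5/7) dx=x^(12/7)/(12/7) + C

Answer: (7/12)·x^(12/7) + C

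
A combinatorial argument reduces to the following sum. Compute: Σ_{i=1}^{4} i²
Using formula: Σ i^2=n(n+1)(2n+1)/6=4·5·9/6=30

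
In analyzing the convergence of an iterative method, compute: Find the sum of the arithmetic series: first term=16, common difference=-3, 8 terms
Last term: a_n = 16 + (8 - 1)·-3 = -5
Sum = n(a_1 + a_n)/2 = 8(16 + (-5))/2 = 44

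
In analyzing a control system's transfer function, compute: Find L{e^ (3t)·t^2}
First shifting: L{e^(at)f(t)}=F(s-a)
L{t^2}=2/s^3
Shift s → s-3: 2/(s-3)^3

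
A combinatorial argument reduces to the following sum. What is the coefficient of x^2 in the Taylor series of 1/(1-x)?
1/(1-x)=Σ x^n for |x|<1
All coefficients are 1

Answer: 1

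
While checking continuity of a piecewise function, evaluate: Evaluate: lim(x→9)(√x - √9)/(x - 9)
Multiply by conjugate (√x+√9)/(√x+√9):
= (x - 9)/((x - 9)(√x+√9)) = 1/(√x+√9)
As x → 9: 1/(2√9)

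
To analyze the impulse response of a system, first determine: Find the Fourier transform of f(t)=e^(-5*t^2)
The Fourier transform of a Gaussian e^(-a * t^2) is sqrt(pi/a) * e^(-omega^2/(4a)).
With a=5: F(omega)=sqrt(pi/5) * e^(-omega^2/20)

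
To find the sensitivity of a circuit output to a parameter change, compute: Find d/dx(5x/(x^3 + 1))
Quotient rule: (f/g)'=(f'g - fg')/g²
f=5x, f'=5
g=x^3 + 1, g'=3x^2

Answer: (5·(x^3 + 1) - 15x^3)/(x^3 + 1)²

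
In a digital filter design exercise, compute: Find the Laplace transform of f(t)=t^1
L{t^n} = n!/s^(n+1)
L{t^1} = 1!/s^2 = 1/s^2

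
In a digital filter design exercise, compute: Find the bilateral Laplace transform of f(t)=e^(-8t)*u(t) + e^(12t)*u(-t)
For e^(-8t) * u(t): L = 1/(s+8), Re(s) > -8
For e^(12t) * u(-t): L = -1/(s-12), Re(s) < 12
Combined: F(s) = 1/(s+8)-1/(s-12), -8 < Re(s) < 12

Answer: 1/(s+8)-1/(s-12), ROC: -8 < Re(s) < 12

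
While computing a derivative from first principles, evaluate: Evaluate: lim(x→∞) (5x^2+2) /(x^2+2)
Divide numerator and denominator by x^2:
lim (5+2/x^2)/(1+2/x^2)=5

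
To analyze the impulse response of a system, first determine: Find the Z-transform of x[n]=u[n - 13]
Using the time-shift property: Z{u[n-13]}=z^(-13)*z/(z-1)
=z^(-12)/(z-1)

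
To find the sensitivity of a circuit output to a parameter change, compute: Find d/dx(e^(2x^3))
Chain rule: d/dx[e^u] = e^u · u' where u = 2x^3
u' = 6x^2

Answer: 6x^2·e^(2x^3)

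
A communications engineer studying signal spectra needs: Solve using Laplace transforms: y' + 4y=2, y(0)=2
Take L of both sides: sY(s)-2+4Y(s)=2/s
Y(s)(s+4)=2/s+2
Y(s)=2/(s(s+4))+2/(s+4)
Partial fractions: 2/(s(s+4))=(1/2)/s - (1/2)/(s+4)
So Y(s)=(1/2)/s+(3/2)/(s+4)
Inverse transform (L^(-1){1/s}=1, L^(-1){1/(s+4)}=e^(-4t)):

Answer: y(t)=1/2+(3/2)·e^(-4t)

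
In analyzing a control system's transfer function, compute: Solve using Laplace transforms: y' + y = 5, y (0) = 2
Take L of both sides: sY(s)-2+Y(s) = 5/s
Y(s)(s+1) = 5/s+2
Y(s) = 5/(s(s+1))+2/(s+1)
Partial fractions: 5/(s(s+1)) = 5/s - 5/(s+1)
So Y(s) = 5/s - 3/(s+1)
Inverse transform (L^(-1){1/s} = 1, L^(-1){1/(s+1)} = e^(-t)):

Answer: y(t) = 5-3·e^(-t)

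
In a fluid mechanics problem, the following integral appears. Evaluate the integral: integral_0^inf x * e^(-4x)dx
This is a Gamma integral. Substitute u=4x (du=4 dx):
integral_0^inf x * e^(-4x) dx=(1/4^2) integral_0^inf u^1 * e^(-u) du
=Gamma(2)/4^2=1!/4^2=1/16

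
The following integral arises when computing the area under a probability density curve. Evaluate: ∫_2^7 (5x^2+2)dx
Step 1: Find antiderivative F(x)=(5/3)x^3+2x
Step 2: F(7) - F(2)=1757/3 - (52/3)=1705/3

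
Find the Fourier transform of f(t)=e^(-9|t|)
Using the standard pair: F{e^(-a|t|)}=2a/(a^2 + omega^2)
With a=9: F(omega)=18/(81 + omega^2)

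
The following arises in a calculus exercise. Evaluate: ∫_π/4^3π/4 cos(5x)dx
Antiderivative: sin(5x)/5
Evaluate at bounds: [sin(5·3π/4)/5] - [sin(5·π/4)/5]
=((-√2/2) - (-√2/2))/5=0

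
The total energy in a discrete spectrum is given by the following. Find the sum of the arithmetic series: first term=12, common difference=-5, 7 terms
Last term: a_n=12 + (7 - 1)·-5=-18
Sum=n(a_1 + a_n)/2=7(12 + (-18))/2=-21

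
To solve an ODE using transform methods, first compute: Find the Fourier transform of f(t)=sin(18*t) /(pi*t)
sin(W*t)/(pi*t) = (W/pi)*sinc(W*t/pi) is the impulse response of the ideal low-pass filter with cutoff W (here W = 18).
Its Fourier transform is a rectangular function:
F(omega) = 1 for |omega| < 18, 0 otherwise

Answer: rect(omega/36) [i.e., 1 for |omega| < 18, 0 otherwise]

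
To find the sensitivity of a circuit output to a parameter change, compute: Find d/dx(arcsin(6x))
d/dx[arcsin(u)] = u'/√(1-u²), u = 6x, u' = 6

Answer: 6/√(1-36x²)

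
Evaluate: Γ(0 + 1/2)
Γ(1/2)=√π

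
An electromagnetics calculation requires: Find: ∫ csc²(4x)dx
Since d/dx[-cot(4x)]=4csc²(4x), integral=-cot(4x)/4+C

Answer: (-1/4)cot(4x)+C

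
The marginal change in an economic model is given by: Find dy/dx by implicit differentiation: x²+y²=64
Differentiate both sides: 2x+2y·(dy/dx)=0
Solve: dy/dx=-2x/(2y)=-x/y

Answer: dy/dx=-x/y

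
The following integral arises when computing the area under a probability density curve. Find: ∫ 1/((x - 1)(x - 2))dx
Partial fractions: 1/((x-1)(x-2)) = A/(x-1)+B/(x-2)
A = -1, B = 1
∫ [-1· 1/(x-1)+1· 1/(x-2)] dx
= (1)[ln|x-2| - ln|x-1|]+C

Answer: ln|(x-2)/(x-1)|+C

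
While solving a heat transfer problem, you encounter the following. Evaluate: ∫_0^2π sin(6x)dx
Antiderivative: -cos(6x)/6
Evaluate at bounds: [-cos(6·2π)/6] - [-cos(6·0)/6]
=(-(1) + (1))/6=0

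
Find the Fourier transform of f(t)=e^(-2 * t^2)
The Fourier transform of a Gaussian e^(-a*t^2) is sqrt(pi/a)*e^(-omega^2/(4a)).
With a = 2: F(omega) = sqrt(pi/2)*e^(-omega^2/8)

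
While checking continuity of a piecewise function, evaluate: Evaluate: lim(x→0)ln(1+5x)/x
L'Hôpital (0/0): lim 5/(1 + 5x) / 1=5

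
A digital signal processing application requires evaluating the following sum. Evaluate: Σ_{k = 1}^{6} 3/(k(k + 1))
Partial fractions: 3/(k(k + 1))=3/k - 3/(k + 1)
Telescoping sum: 3(1 - 1/7)=3·6/7

Answer: 18/7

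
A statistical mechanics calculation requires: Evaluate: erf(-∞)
erf(-∞) = -1 (the error function is odd, so erf(-∞) = -erf(∞) = -1)

Answer: -1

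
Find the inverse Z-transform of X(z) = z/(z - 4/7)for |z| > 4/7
Standard pair: z/(z-a) <-> a^n*u[n] for causal signals
With a = 4/7: x[n] = (4/7)^n*u[n]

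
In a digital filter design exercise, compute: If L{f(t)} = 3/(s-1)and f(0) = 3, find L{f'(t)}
L{f'(t)}=s·F(s) - f(0)=3s/(s-1)-3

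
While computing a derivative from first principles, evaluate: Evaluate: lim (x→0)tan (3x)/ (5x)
tan(u) ≈ u for small u:
tan(3x)/(5x) ≈ 3x/(5x) = 3/5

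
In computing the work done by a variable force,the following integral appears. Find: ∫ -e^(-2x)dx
Since d/dx[e^(-2x)]=-2e^(-2x), we get 1/2 e^(-2x)+C

Answer: (1/2)e^(-2x)+C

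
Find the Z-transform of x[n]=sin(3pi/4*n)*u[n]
Z{sin(w0 * n) * u[n]}=z * sin(w0)/(z^2-2z * cos(w0)+1)
With w0=3pi/4: X(z)=z * sin(3pi/4)/(z^2-2z * cos(3pi/4)+1)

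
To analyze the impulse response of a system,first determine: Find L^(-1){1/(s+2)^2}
L^(-1){1/(s-a)^n} = t^(n-1)·e^(at)/(n-1)!
Here a = -2, n = 2: t^1·e^(-2t)/1

Answer: t·e^(-2t)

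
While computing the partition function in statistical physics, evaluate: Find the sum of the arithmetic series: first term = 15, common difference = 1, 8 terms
Last term: a_n=15 + (8 - 1)·1=22
Sum=n(a_1 + a_n)/2=8(15 + 22)/2=148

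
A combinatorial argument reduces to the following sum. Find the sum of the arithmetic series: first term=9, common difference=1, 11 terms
Last term: a_n=9 + (11 - 1)·1=19
Sum=n(a_1 + a_n)/2=11(9 + 19)/2=154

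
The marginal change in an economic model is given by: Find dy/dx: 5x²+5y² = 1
Differentiate: 10x + 10y·(dy/dx) = 0
dy/dx = -10x/(10y) = -1·(x/y)

Answer: dy/dx = -1·(x/y)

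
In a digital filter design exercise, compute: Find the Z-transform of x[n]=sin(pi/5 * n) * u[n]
Z{sin(w0 * n) * u[n]} = z * sin(w0)/(z^2 - 2z * cos(w0) + 1)
With w0 = pi/5: X(z) = z * sin(pi/5)/(z^2 - 2z * cos(pi/5) + 1)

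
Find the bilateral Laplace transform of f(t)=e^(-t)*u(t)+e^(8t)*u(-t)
For e^(-t) * u(t): L=1/(s + 1), Re(s) > -1
For e^(8t) * u(-t): L=-1/(s-8), Re(s) < 8
Combined: F(s)=1/(s + 1) - 1/(s-8), -1 < Re(s) < 8

Answer: 1/(s + 1) - 1/(s-8), ROC: -1 < Re(s) < 8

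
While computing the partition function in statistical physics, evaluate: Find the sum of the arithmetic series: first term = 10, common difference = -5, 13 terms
Last term: a_n = 10 + (13 - 1)·-5 = -50
Sum = n(a_1 + a_n)/2 = 13(10 + (-50))/2 = -260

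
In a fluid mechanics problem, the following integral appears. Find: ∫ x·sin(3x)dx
By parts: u=x, dv=sin(3x) dx
du=dx, v=-cos(3x)/3
=-x·cos(3x)/3+sin(3x)/3²+C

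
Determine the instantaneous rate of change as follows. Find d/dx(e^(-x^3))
Chain rule: d/dx[e^u]=e^u · u' where u=-x^3
u'=-3x^2

Answer: -3x^2·e^(-x^3)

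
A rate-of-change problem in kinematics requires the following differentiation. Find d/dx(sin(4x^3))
Chain rule: d/dx[sin(u)] = cos(u)·u' where u = 4x^3
u' = 12x^2

Answer: 12x^2·cos(4x^3)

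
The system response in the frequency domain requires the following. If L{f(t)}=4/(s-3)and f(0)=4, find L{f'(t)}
L{f'(t)}=s·F(s) - f(0)=4s/(s-3) - 4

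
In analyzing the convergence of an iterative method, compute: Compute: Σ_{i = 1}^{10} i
Using formula: Σ i^1=n(n + 1)/2=10·11/2=55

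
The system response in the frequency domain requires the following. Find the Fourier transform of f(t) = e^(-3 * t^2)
The Fourier transform of a Gaussian e^(-a * t^2) is sqrt(pi/a) * e^(-omega^2/(4a)).
With a=3: F(omega)=sqrt(pi/3) * e^(-omega^2/12)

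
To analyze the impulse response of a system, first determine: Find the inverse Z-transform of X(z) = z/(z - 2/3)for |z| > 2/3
Standard pair: z/(z-a) <-> a^n*u[n] for causal signals
With a = 2/3: x[n] = (2/3)^n*u[n]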